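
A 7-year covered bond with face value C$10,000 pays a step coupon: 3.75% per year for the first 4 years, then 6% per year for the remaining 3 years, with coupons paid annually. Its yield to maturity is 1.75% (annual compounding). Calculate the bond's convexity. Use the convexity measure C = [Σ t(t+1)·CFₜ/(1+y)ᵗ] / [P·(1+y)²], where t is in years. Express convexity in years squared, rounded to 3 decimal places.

With y = 0.0175:
  t   CF        PV=CF/(1+0.0175)^t    t·PV        t(t+1)·PV
  1       375.00       368.5504       368.5504         737.1007
  2       375.00       362.2117       724.4233       2,173.2700
  3       375.00       355.9820     1,067.9459       4,271.7838
  4       375.00       349.8594     1,399.4378       6,997.1888
  5       600.00       550.1475     2,750.7376      16,504.4257
  6       600.00       540.6855     3,244.1132      22,708.7921
  7    10,600.00     9,387.8240    65,714.7682     525,718.1452
  Σ                 11,915.2605    75,269.9763     579,110.7062
P = 11,915.2605.
Convexity = Σ t(t+1)·PV / [P·(1+y)²] = 579,110.7062 / (11,915.2605 × 1.035306) = 46.94499.

46.945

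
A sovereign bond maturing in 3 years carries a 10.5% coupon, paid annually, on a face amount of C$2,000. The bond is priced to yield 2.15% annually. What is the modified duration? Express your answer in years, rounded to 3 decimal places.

Periodic yield y = 0.0215. First find Macaulay duration:
  t   CF        PV=CF/(1+0.0215)^t    t·PV
  1       210.00       205.5800       205.5800
  2       210.00       201.2531       402.5062
  3     2,210.00     2,073.3717     6,220.1150
  Σ                  2,480.2048     6,828.2012
P = 2,480.2048; Macaulay duration = 6,828.2012 / 2,480.2048 = 2.75308 years.
Modified duration = D_Mac / (1 + y) = 2.75308 / 1.0215 = 2.69513 years.

2.695 years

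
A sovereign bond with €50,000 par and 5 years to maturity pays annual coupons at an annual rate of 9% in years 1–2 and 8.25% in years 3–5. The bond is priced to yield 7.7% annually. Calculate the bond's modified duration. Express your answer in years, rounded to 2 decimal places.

Periodic yield y = 0.077. First find Macaulay duration:
  t   CF        PV=CF/(1+0.077)^t    t·PV
  1     4,500.00     4,178.2730     4,178.2730
  2     4,500.00     3,879.5478     7,759.0956
  3     4,125.00     3,301.9983     9,905.9948
  4     4,125.00     3,065.9223    12,263.6891
  5    54,125.00    37,352.4758   186,762.3789
  Σ                 51,778.2171   220,869.4314
P = 51,778.2171; Macaulay duration = 220,869.4314 / 51,778.2171 = 4.26568 years.
Modified duration = D_Mac / (1 + y) = 4.26568 / 1.077 = 3.96071 years.

3.96 years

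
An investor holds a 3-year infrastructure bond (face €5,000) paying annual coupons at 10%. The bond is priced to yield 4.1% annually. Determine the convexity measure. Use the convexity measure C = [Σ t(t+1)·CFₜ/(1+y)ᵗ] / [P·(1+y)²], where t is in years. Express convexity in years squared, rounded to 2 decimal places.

With y = 0.041:
  t   CF        PV=CF/(1+0.041)^t    t·PV        t(t+1)·PV
  1       500.00       480.3074       480.3074         960.6148
  2       500.00       461.3904       922.7808       2,768.3423
  3     5,500.00     4,875.4028    14,626.2084      58,504.8334
  Σ                  5,817.1006    16,029.2965      62,233.7905
P = 5,817.1006.
Convexity = Σ t(t+1)·PV / [P·(1+y)²] = 62,233.7905 / (5,817.1006 × 1.083681) = 9.87230.

9.87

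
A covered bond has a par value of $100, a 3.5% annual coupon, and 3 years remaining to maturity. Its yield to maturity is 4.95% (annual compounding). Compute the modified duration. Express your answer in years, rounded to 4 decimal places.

Periodic yield y = 0.0495. First find Macaulay duration:
  t   CF        PV=CF/(1+0.0495)^t    t·PV
  1         3.50         3.3349         3.3349
  2         3.50         3.1776         6.3553
  3       103.50        89.5350       268.6051
  Σ                     96.0476       278.2953
P = 96.0476; Macaulay duration = 278.2953 / 96.0476 = 2.89747 years.
Modified duration = D_Mac / (1 + y) = 2.89747 / 1.0495 = 2.76081 years.

2.7608 years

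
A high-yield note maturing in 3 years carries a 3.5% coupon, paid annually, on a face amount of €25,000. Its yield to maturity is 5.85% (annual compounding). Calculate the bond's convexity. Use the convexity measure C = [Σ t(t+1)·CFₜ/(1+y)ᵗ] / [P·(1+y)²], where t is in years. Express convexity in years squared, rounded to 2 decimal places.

10.22

With y = 0.0585:
  t   CF        PV=CF/(1+0.0585)^t    t·PV        t(t+1)·PV
  1       875.00       826.6415       826.6415       1,653.2829
  2       875.00       780.9556     1,561.9111       4,685.7334
  3    25,875.00    21,817.6400    65,452.9200     261,811.6800
  Σ                 23,425.2370    67,841.4726     268,150.6964
P = 23,425.2370.
Convexity = Σ t(t+1)·PV / [P·(1+y)²] = 268,150.6964 / (23,425.2370 × 1.120422) = 10.21676.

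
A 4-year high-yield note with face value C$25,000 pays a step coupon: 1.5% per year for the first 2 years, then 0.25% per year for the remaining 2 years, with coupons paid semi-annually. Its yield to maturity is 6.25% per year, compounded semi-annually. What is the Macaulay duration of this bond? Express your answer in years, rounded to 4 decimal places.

3.9015 years

Periodic yield y = 0.03125. Discount each cash flow and weight by its period:
  t   CF        PV=CF/(1+0.03125)^t    t·PV
  1       187.50       181.8182       181.8182
  2       187.50       176.3085       352.6171
  3       187.50       170.9659       512.8976
  4       187.50       165.7851       663.1403
  5        31.25        26.7935       133.9677
  6        31.25        25.9816       155.8897
  7        31.25        25.1943       176.3601
  8    25,031.25    19,569.0997   156,552.7974
  Σ                 20,341.9468   158,729.4881
Price P = Σ PV = 20,341.9468.
Macaulay duration = Σ(t·PV) / P = 158,729.4881 / 20,341.9468 = 7.80306 half-year periods.
In years: 7.80306 / 2 = 3.90153 years.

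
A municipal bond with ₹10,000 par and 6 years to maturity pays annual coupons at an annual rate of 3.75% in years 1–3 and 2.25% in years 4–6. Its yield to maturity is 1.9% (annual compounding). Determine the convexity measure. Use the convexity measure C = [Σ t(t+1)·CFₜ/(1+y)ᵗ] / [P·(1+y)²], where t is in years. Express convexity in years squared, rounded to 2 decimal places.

36.34

With y = 0.019:
  t   CF        PV=CF/(1+0.019)^t    t·PV        t(t+1)·PV
  1       375.00       368.0079       368.0079         736.0157
  2       375.00       361.1461       722.2922       2,166.8765
  3       375.00       354.4122     1,063.2367       4,252.9469
  4       225.00       208.6824       834.7295       4,173.6476
  5       225.00       204.7913     1,023.9567       6,143.7403
  6    10,225.00     9,133.1000    54,798.6000     383,590.1998
  Σ                 10,630.1399    58,810.8230     401,063.4268
P = 10,630.1399.
Convexity = Σ t(t+1)·PV / [P·(1+y)²] = 401,063.4268 / (10,630.1399 × 1.038361) = 36.33505.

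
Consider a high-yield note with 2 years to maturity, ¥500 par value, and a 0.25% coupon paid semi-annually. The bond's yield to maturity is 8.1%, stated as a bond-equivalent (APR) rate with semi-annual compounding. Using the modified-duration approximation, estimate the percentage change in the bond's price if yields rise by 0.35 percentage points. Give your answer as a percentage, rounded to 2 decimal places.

-0.67%

Periodic yield y = 0.0405. Modified duration first:
  t   CF        PV=CF/(1+0.0405)^t    t·PV
  1        0.625         0.6007         0.6007
  2        0.625         0.5773         1.1546
  3        0.625         0.5548         1.6645
  4      500.625       427.1144     1,708.4575
  Σ                    428.8472     1,711.8773
P = 428.8472; D_Mac = 3.99181 half-year periods = 1.99591 yrs; D_mod = 1.99591/(1+0.0405) = 1.91822 yrs.
ΔP/P ≈ -D_mod · Δy = -1.91822 × (+0.0035) = -0.006714 = -0.6714%.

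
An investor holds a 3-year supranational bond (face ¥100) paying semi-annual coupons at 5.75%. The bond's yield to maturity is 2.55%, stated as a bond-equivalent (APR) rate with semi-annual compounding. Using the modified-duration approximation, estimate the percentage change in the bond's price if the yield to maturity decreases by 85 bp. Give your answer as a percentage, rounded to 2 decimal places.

+2.36%

Periodic yield y = 0.01275. Modified duration first:
  t   CF        PV=CF/(1+0.01275)^t    t·PV
  1        2.875         2.8388         2.8388
  2        2.875         2.8031         5.6061
  3        2.875         2.7678         8.3033
  4        2.875         2.7329        10.9317
  5        2.875         2.6985        13.4926
  6      102.875        95.3447       572.0679
  Σ                    109.1858       613.2405
P = 109.1858; D_Mac = 5.61649 half-year periods = 2.80824 yrs; D_mod = 2.80824/(1+0.01275) = 2.77289 yrs.
ΔP/P ≈ -D_mod · Δy = -2.77289 × (-0.0085) = +0.023570 = +2.3570%.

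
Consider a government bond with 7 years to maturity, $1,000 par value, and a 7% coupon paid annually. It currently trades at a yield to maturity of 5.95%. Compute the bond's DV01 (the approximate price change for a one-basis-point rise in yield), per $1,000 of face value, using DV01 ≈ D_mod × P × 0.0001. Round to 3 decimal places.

$0.580

Periodic yield y = 0.0595.
  t   CF        PV=CF/(1+0.0595)^t    t·PV
  1        70.00        66.0689        66.0689
  2        70.00        62.3586       124.7171
  3        70.00        58.8566       176.5698
  4        70.00        55.5513       222.2052
  5        70.00        52.4316       262.1581
  6        70.00        49.4871       296.9228
  7     1,070.00       713.9652     4,997.7565
  Σ                  1,058.7193     6,146.3983
P = 1,058.7193; D_Mac = 5.80550 yrs; D_mod = 5.47947 yrs.
DV01 ≈ 5.47947 × 1,058.7193 × 0.0001 = 0.580123.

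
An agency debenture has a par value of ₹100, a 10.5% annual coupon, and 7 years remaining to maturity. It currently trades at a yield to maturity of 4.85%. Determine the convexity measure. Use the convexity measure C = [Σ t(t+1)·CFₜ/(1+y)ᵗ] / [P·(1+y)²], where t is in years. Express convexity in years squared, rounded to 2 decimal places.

36.85

With y = 0.0485:
  t   CF        PV=CF/(1+0.0485)^t    t·PV        t(t+1)·PV
  1        10.50        10.0143        10.0143          20.0286
  2        10.50         9.5511        19.1022          57.3065
  3        10.50         9.1093        27.3278         109.3113
  4        10.50         8.6879        34.7517         173.7583
  5        10.50         8.2860        41.4302         248.5813
  6        10.50         7.9028        47.4165         331.9158
  7       110.50        79.3201       555.2407       4,441.9254
  Σ                    132.8715       735.2834       5,382.8272
P = 132.8715.
Convexity = Σ t(t+1)·PV / [P·(1+y)²] = 5,382.8272 / (132.8715 × 1.099352) = 36.85037.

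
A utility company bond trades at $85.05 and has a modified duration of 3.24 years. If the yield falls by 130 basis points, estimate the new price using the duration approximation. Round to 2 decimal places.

Duration approximation: ΔP/P ≈ -D_mod · Δy = -3.24 × (-0.013) = +0.042120.
New price ≈ 85.05 × (1 + 0.042120) = 88.632306.

$88.63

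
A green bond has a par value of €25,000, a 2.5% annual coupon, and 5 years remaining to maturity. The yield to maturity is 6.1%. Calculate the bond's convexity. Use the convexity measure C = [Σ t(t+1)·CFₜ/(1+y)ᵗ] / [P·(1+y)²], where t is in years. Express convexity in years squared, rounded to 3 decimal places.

With y = 0.061:
  t   CF        PV=CF/(1+0.061)^t    t·PV        t(t+1)·PV
  1       625.00       589.0669       589.0669       1,178.1338
  2       625.00       555.1997     1,110.3995       3,331.1984
  3       625.00       523.2797     1,569.8390       6,279.3561
  4       625.00       493.1948     1,972.7792       9,863.8958
  5    25,625.00    19,058.4227    95,292.1134     571,752.6804
  Σ                 21,219.1638   100,534.1980     592,405.2646
P = 21,219.1638.
Convexity = Σ t(t+1)·PV / [P·(1+y)²] = 592,405.2646 / (21,219.1638 × 1.125721) = 24.80047.

24.800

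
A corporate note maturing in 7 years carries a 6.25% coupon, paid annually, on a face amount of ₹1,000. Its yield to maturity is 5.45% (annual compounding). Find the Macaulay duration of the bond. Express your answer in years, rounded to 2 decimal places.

5.91 years

Periodic yield y = 0.0545. Discount each cash flow and weight by its year:
  t   CF        PV=CF/(1+0.0545)^t    t·PV
  1        62.50        59.2698        59.2698
  2        62.50        56.2065       112.4131
  3        62.50        53.3016       159.9048
  4        62.50        50.5468       202.1872
  5        62.50        47.9344       239.6719
  6        62.50        45.4570       272.7418
  7     1,062.50       732.8293     5,129.8054
  Σ                  1,045.5454     6,175.9940
Price P = Σ PV = 1,045.5454.
Macaulay duration = Σ(t·PV) / P = 6,175.9940 / 1,045.5454 = 5.90696 years.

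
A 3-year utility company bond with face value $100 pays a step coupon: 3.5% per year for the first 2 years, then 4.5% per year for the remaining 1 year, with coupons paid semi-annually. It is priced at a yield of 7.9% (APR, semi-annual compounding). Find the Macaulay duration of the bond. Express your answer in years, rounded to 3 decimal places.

2.863 years

Periodic yield y = 0.0395. Discount each cash flow and weight by its period:
  t   CF        PV=CF/(1+0.0395)^t    t·PV
  1         1.75         1.6835         1.6835
  2         1.75         1.6195         3.2391
  3         1.75         1.5580         4.6740
  4         1.75         1.4988         5.9952
  5         2.25         1.8538         9.2689
  6       102.25        81.0432       486.2589
  Σ                     89.2568       511.1196
Price P = Σ PV = 89.2568.
Macaulay duration = Σ(t·PV) / P = 511.1196 / 89.2568 = 5.72640 half-year periods.
In years: 5.72640 / 2 = 2.86320 years.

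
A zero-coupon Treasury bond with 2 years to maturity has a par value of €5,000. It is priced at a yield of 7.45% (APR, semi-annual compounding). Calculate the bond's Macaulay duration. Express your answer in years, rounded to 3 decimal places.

2.000 years

A zero-coupon bond has a single cash flow at maturity, so its Macaulay duration equals its maturity: 2 years.
(Equivalently: 4 semi-annual periods ÷ 2 = 2 years.)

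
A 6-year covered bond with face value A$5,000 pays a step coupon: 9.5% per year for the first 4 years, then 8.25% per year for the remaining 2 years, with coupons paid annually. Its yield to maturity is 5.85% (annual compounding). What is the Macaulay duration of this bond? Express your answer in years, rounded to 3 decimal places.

Periodic yield y = 0.0585. Discount each cash flow and weight by its year:
  t   CF        PV=CF/(1+0.0585)^t    t·PV
  1       475.00       448.7482       448.7482
  2       475.00       423.9473       847.8946
  3       475.00       400.5171     1,201.5512
  4       475.00       378.3817     1,513.5269
  5       412.50       310.4343     1,552.1713
  6     5,412.50     3,848.1566    23,088.9395
  Σ                  5,810.1852    28,652.8317
Price P = Σ PV = 5,810.1852.
Macaulay duration = Σ(t·PV) / P = 28,652.8317 / 5,810.1852 = 4.93148 years.

4.931 years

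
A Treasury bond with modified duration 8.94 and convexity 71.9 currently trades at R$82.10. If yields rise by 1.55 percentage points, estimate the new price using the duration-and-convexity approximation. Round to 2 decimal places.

R$71.43

Duration effect: -D_mod·Δy = -8.94 × (+0.0155) = -0.138570
Convexity effect: ½·C·(Δy)² = 0.5 × 71.9 × (0.0155)² = +0.0086369875
ΔP/P ≈ -0.138570 + 0.0086369875 = -0.1299330125
New price ≈ 82.10 × (1 - 0.1299330125) = 71.43249967375.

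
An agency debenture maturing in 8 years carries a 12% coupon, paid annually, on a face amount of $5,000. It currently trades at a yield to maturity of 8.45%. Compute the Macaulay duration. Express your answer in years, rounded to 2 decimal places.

5.78 years

Periodic yield y = 0.0845. Discount each cash flow and weight by its year:
  t   CF        PV=CF/(1+0.0845)^t    t·PV
  1       600.00       553.2503       553.2503
  2       600.00       510.1432     1,020.2865
  3       600.00       470.3949     1,411.1846
  4       600.00       433.7435     1,734.9742
  5       600.00       399.9479     1,999.7397
  6       600.00       368.7856     2,212.7134
  7       600.00       340.0512     2,380.3586
  8     5,600.00     2,926.5205    23,412.1643
  Σ                  6,002.8373    34,724.6717
Price P = Σ PV = 6,002.8373.
Macaulay duration = Σ(t·PV) / P = 34,724.6717 / 6,002.8373 = 5.78471 years.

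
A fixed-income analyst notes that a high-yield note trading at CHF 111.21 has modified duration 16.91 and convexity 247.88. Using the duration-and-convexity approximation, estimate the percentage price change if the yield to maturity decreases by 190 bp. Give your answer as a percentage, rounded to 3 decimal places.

Duration effect: -D_mod·Δy = -16.91 × (-0.019) = +0.321290
Convexity effect: ½·C·(Δy)² = 0.5 × 247.88 × (-0.019)² = +0.04474234
ΔP/P ≈ +0.321290 + 0.04474234 = +0.36603234
= +36.603234%.

+36.603%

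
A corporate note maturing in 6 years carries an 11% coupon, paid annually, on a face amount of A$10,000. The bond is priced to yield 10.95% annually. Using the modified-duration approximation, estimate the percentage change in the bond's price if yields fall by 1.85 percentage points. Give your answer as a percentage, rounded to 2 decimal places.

Periodic yield y = 0.1095. Modified duration first:
  t   CF        PV=CF/(1+0.1095)^t    t·PV
  1     1,100.00       991.4376       991.4376
  2     1,100.00       893.5895     1,787.1791
  3     1,100.00       805.3984     2,416.1952
  4     1,100.00       725.9111     2,903.6445
  5     1,100.00       654.2687     3,271.3436
  6    11,100.00     5,950.5778    35,703.4669
  Σ                 10,021.1832    47,073.2669
P = 10,021.1832; D_Mac = 4.69738 yrs; D_mod = 4.69738/(1+0.1095) = 4.23378 yrs.
ΔP/P ≈ -D_mod · Δy = -4.23378 × (-0.0185) = +0.078325 = +7.8325%.

+7.83%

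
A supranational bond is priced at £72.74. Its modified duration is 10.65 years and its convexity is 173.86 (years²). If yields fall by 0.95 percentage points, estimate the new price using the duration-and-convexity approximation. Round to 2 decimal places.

£80.67

Duration effect: -D_mod·Δy = -10.65 × (-0.0095) = +0.101175
Convexity effect: ½·C·(Δy)² = 0.5 × 173.86 × (-0.0095)² = +0.0078454325
ΔP/P ≈ +0.101175 + 0.0078454325 = +0.1090204325
New price ≈ 72.74 × (1 + 0.1090204325) = 80.67014626005.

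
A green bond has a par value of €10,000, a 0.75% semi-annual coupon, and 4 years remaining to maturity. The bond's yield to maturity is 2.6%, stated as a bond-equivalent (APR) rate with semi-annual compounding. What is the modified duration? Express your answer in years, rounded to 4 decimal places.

3.8951 years

Periodic yield y = 0.013. First find Macaulay duration:
  t   CF        PV=CF/(1+0.013)^t    t·PV
  1        37.50        37.0188        37.0188
  2        37.50        36.5437        73.0874
  3        37.50        36.0747       108.2242
  4        37.50        35.6118       142.4471
  5        37.50        35.1548       175.7738
  6        37.50        34.7036       208.2216
  7        37.50        34.2582       239.8077
  8    10,037.50     9,052.1136    72,416.9088
  Σ                  9,301.4791    73,401.4892
P = 9,301.4791; Macaulay duration = 73,401.4892 / 9,301.4791 = 7.89138 half-year periods = 3.94569 years.
Modified duration = D_Mac / (1 + y) = 3.94569 / 1.013 = 3.89505 years.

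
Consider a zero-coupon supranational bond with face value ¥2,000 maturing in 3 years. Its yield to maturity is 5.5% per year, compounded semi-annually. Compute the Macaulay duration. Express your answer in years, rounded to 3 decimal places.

A zero-coupon bond has a single cash flow at maturity, so its Macaulay duration equals its maturity: 3 years.
(Equivalently: 6 semi-annual periods ÷ 2 = 3 years.)

3.000 years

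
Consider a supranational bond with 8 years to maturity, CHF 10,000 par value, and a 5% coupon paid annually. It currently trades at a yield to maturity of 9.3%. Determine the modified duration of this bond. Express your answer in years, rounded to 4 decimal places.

6.0216 years

Periodic yield y = 0.093. First find Macaulay duration:
  t   CF        PV=CF/(1+0.093)^t    t·PV
  1       500.00       457.4565       457.4565
  2       500.00       418.5330       837.0659
  3       500.00       382.9213     1,148.7639
  4       500.00       350.3397     1,401.3588
  5       500.00       320.5304     1,602.6519
  6       500.00       293.2574     1,759.5446
  7       500.00       268.3051     1,878.1355
  8    10,500.00     5,154.9921    41,239.9367
  Σ                  7,646.3355    50,324.9139
P = 7,646.3355; Macaulay duration = 50,324.9139 / 7,646.3355 = 6.58157 years.
Modified duration = D_Mac / (1 + y) = 6.58157 / 1.093 = 6.02157 years.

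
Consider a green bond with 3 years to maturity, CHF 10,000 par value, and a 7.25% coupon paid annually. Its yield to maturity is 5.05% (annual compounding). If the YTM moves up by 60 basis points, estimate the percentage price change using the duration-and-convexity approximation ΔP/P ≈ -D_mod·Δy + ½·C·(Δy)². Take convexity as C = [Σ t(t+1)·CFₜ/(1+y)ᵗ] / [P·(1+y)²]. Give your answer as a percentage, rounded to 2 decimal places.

With y = 0.0505:
  t   CF        PV=CF/(1+0.0505)^t    t·PV        t(t+1)·PV
  1       725.00       690.1475       690.1475       1,380.2951
  2       725.00       656.9705     1,313.9411       3,941.8232
  3    10,725.00     9,251.4356    27,754.3068     111,017.2274
  Σ                 10,598.5537    29,758.3955     116,339.3457
P = 10,598.5537; D_Mac = 2.80778 yrs; D_mod = 2.67280 yrs; C = 9.94690.
Duration effect: -2.67280 × (+0.006) = -0.016037
Convexity effect: 0.5 × 9.94690 × (0.006)² = +0.0001790
ΔP/P ≈ -0.016037 + 0.0001790 = -0.015858 = -1.5858%.

-1.59%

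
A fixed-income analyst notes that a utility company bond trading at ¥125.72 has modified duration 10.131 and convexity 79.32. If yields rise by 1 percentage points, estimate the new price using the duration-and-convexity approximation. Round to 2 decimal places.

¥113.48

Duration effect: -D_mod·Δy = -10.131 × (+0.01) = -0.101310
Convexity effect: ½·C·(Δy)² = 0.5 × 79.32 × (0.01)² = +0.0039660
ΔP/P ≈ -0.101310 + 0.0039660 = -0.097344
New price ≈ 125.72 × (1 - 0.097344) = 113.48191232.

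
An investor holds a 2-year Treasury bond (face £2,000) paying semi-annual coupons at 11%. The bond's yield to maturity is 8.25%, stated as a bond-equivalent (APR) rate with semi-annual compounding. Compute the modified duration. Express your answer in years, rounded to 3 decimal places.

Periodic yield y = 0.04125. First find Macaulay duration:
  t   CF        PV=CF/(1+0.04125)^t    t·PV
  1       110.00       105.6423       105.6423
  2       110.00       101.4571       202.9143
  3       110.00        97.4378       292.3135
  4     2,110.00     1,794.9915     7,179.9660
  Σ                  2,099.5288     7,780.8361
P = 2,099.5288; Macaulay duration = 7,780.8361 / 2,099.5288 = 3.70599 half-year periods = 1.85300 years.
Modified duration = D_Mac / (1 + y) = 1.85300 / 1.04125 = 1.77959 years.

1.780 years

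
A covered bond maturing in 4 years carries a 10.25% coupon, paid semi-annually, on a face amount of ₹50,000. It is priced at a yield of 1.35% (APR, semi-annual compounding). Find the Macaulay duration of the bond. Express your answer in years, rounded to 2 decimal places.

3.48 years

Periodic yield y = 0.00675. Discount each cash flow and weight by its period:
  t   CF        PV=CF/(1+0.00675)^t    t·PV
  1     2,562.50     2,545.3191     2,545.3191
  2     2,562.50     2,528.2534     5,056.5068
  3     2,562.50     2,511.3021     7,533.9063
  4     2,562.50     2,494.4645     9,977.8578
  5     2,562.50     2,477.7397    12,388.6986
  6     2,562.50     2,461.1271    14,766.7627
  7     2,562.50     2,444.6259    17,112.3812
  8    52,562.50    49,808.4362   398,467.4898
  Σ                 67,271.2680   467,848.9222
Price P = Σ PV = 67,271.2680.
Macaulay duration = Σ(t·PV) / P = 467,848.9222 / 67,271.2680 = 6.95466 half-year periods.
In years: 6.95466 / 2 = 3.47733 years.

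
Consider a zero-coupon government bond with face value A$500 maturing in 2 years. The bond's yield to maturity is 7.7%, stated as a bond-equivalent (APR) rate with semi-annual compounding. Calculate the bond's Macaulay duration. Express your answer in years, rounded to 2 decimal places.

2.00 years

A zero-coupon bond has a single cash flow at maturity, so its Macaulay duration equals its maturity: 2 years.
(Equivalently: 4 semi-annual periods ÷ 2 = 2 years.)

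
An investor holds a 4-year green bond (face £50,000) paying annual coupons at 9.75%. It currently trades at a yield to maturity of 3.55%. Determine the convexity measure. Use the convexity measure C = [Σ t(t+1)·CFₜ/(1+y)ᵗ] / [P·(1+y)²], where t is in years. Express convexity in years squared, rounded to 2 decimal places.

With y = 0.0355:
  t   CF        PV=CF/(1+0.0355)^t    t·PV        t(t+1)·PV
  1     4,875.00     4,707.8706     4,707.8706       9,415.7412
  2     4,875.00     4,546.4709     9,092.9418      27,278.8253
  3     4,875.00     4,390.6044    13,171.8133      52,687.2530
  4    54,875.00    47,728.0972   190,912.3887     954,561.9437
  Σ                 61,373.0431   217,885.0143   1,043,943.7632
P = 61,373.0431.
Convexity = Σ t(t+1)·PV / [P·(1+y)²] = 1,043,943.7632 / (61,373.0431 × 1.072260) = 15.86351.

15.86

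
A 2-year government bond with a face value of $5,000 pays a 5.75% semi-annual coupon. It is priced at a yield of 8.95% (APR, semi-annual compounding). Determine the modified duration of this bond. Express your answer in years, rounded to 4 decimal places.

Periodic yield y = 0.04475. First find Macaulay duration:
  t   CF        PV=CF/(1+0.04475)^t    t·PV
  1       143.75       137.5927       137.5927
  2       143.75       131.6992       263.3984
  3       143.75       126.0581       378.1743
  4     5,143.75     4,317.4800    17,269.9200
  Σ                  4,712.8300    18,049.0853
P = 4,712.8300; Macaulay duration = 18,049.0853 / 4,712.8300 = 3.82978 half-year periods = 1.91489 years.
Modified duration = D_Mac / (1 + y) = 1.91489 / 1.04475 = 1.83287 years.

1.8329 years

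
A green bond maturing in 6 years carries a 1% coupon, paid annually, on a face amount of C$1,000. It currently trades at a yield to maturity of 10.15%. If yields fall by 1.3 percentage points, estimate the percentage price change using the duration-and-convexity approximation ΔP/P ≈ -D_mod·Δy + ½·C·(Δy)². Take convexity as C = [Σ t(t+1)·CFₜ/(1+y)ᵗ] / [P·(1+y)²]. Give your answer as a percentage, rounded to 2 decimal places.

With y = 0.1015:
  t   CF        PV=CF/(1+0.1015)^t    t·PV        t(t+1)·PV
  1        10.00         9.0785         9.0785          18.1571
  2        10.00         8.2420        16.4839          49.4518
  3        10.00         7.4825        22.4475          89.7900
  4        10.00         6.7930        27.1720         135.8601
  5        10.00         6.1671        30.8353         185.0115
  6     1,010.00       565.4762     3,392.8575      23,750.0023
  Σ                    603.2393     3,498.8747      24,228.2727
P = 603.2393; D_Mac = 5.80014 yrs; D_mod = 5.26568 yrs; C = 33.10273.
Duration effect: -5.26568 × (-0.013) = +0.068454
Convexity effect: 0.5 × 33.10273 × (-0.013)² = +0.0027972
ΔP/P ≈ +0.068454 + 0.0027972 = +0.071251 = +7.1251%.

+7.13%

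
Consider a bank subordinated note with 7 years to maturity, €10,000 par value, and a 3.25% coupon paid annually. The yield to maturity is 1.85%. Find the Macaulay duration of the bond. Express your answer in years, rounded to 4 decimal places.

6.4041 years

Periodic yield y = 0.0185. Discount each cash flow and weight by its year:
  t   CF        PV=CF/(1+0.0185)^t    t·PV
  1       325.00       319.0967       319.0967
  2       325.00       313.3006       626.6013
  3       325.00       307.6099       922.8296
  4       325.00       302.0225     1,208.0898
  5       325.00       296.5365     1,482.6826
  6       325.00       291.1502     1,746.9015
  7    10,325.00     9,081.6096    63,571.2670
  Σ                 10,911.3260    69,877.4685
Price P = Σ PV = 10,911.3260.
Macaulay duration = Σ(t·PV) / P = 69,877.4685 / 10,911.3260 = 6.40412 years.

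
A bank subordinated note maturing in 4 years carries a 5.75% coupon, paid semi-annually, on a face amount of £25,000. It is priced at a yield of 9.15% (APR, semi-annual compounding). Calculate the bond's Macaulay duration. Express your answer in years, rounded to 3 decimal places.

Periodic yield y = 0.04575. Discount each cash flow and weight by its period:
  t   CF        PV=CF/(1+0.04575)^t    t·PV
  1       718.75       687.3058       687.3058
  2       718.75       657.2372     1,314.4743
  3       718.75       628.4840     1,885.4521
  4       718.75       600.9888     2,403.9551
  5       718.75       574.6964     2,873.4821
  6       718.75       549.5543     3,297.3259
  7       718.75       525.5121     3,678.5849
  8    25,718.75    17,981.5395   143,852.3158
  Σ                 22,205.3181   159,992.8960
Price P = Σ PV = 22,205.3181.
Macaulay duration = Σ(t·PV) / P = 159,992.8960 / 22,205.3181 = 7.20516 half-year periods.
In years: 7.20516 / 2 = 3.60258 years.

3.603 years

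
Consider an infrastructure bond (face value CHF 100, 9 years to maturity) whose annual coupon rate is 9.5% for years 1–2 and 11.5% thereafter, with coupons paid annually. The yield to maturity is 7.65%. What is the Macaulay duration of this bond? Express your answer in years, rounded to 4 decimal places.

6.5153 years

Periodic yield y = 0.0765. Discount each cash flow and weight by its year:
  t   CF        PV=CF/(1+0.0765)^t    t·PV
  1         9.50         8.8249         8.8249
  2         9.50         8.1978        16.3955
  3        11.50         9.2184        27.6552
  4        11.50         8.5633        34.2532
  5        11.50         7.9548        39.7739
  6        11.50         7.3895        44.3369
  7        11.50         6.8644        48.0505
  8        11.50         6.3765        51.0124
  9       111.50        57.4313       516.8816
  Σ                    120.8208       787.1840
Price P = Σ PV = 120.8208.
Macaulay duration = Σ(t·PV) / P = 787.1840 / 120.8208 = 6.51530 years.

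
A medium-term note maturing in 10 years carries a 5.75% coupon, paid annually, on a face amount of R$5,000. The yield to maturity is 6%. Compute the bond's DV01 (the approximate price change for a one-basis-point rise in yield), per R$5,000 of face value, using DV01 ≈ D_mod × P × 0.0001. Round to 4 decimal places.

R$3.6365

Periodic yield y = 0.06.
  t   CF        PV=CF/(1+0.06)^t    t·PV
  1       287.50       271.2264       271.2264
  2       287.50       255.8740       511.7480
  3       287.50       241.3905       724.1716
  4       287.50       227.7269       910.9077
  5       287.50       214.8367     1,074.1836
  6       287.50       202.6762     1,216.0569
  7       287.50       191.2039     1,338.4274
  8       287.50       180.3811     1,443.0485
  9       287.50       170.1708     1,531.5373
  10    5,287.50     2,952.5124    29,525.1238
  Σ                  4,907.9989    38,546.4313
P = 4,907.9989; D_Mac = 7.85380 yrs; D_mod = 7.40924 yrs.
DV01 ≈ 7.40924 × 4,907.9989 × 0.0001 = 3.636456.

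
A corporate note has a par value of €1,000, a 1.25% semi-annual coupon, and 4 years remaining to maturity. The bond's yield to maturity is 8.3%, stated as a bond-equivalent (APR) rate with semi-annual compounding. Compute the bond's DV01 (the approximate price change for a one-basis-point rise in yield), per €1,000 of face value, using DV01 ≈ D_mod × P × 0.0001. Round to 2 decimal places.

€0.29

Periodic yield y = 0.0415.
  t   CF        PV=CF/(1+0.0415)^t    t·PV
  1         6.25         6.0010         6.0010
  2         6.25         5.7618        11.5237
  3         6.25         5.5323        16.5968
  4         6.25         5.3118        21.2473
  5         6.25         5.1002        25.5008
  6         6.25         4.8969        29.3816
  7         6.25         4.7018        32.9127
  8     1,006.25       726.8281     5,814.6247
  Σ                    764.1339     5,957.7884
P = 764.1339; D_Mac = 7.79679 half-year periods = 3.89839 yrs; D_mod = 3.74306 yrs.
DV01 ≈ 3.74306 × 764.1339 × 0.0001 = 0.286020.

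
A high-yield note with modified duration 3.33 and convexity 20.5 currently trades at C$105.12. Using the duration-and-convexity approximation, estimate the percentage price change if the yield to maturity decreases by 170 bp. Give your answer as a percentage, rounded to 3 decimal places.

+5.957%

Duration effect: -D_mod·Δy = -3.33 × (-0.017) = +0.056610
Convexity effect: ½·C·(Δy)² = 0.5 × 20.5 × (-0.017)² = +0.00296225
ΔP/P ≈ +0.056610 + 0.00296225 = +0.05957225
= +5.957225%.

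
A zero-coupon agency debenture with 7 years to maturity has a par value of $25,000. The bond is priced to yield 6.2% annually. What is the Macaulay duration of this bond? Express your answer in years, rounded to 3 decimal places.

A zero-coupon bond has a single cash flow at maturity, so its Macaulay duration equals its maturity: 7 years.

7.000 years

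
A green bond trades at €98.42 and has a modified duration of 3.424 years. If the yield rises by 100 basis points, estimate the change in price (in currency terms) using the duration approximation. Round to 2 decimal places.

Duration approximation: ΔP/P ≈ -D_mod · Δy = -3.424 × (+0.01) = -0.034240.
ΔP ≈ 98.42 × (-0.034240) = -3.3699008.

-€3.37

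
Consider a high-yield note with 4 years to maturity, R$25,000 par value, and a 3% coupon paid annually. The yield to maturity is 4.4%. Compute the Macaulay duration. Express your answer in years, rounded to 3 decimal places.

3.823 years

Periodic yield y = 0.044. Discount each cash flow and weight by its year:
  t   CF        PV=CF/(1+0.044)^t    t·PV
  1       750.00       718.3908       718.3908
  2       750.00       688.1138     1,376.2276
  3       750.00       659.1128     1,977.3385
  4    25,750.00    21,675.8052    86,703.2207
  Σ                 23,741.4226    90,775.1776
Price P = Σ PV = 23,741.4226.
Macaulay duration = Σ(t·PV) / P = 90,775.1776 / 23,741.4226 = 3.82349 years.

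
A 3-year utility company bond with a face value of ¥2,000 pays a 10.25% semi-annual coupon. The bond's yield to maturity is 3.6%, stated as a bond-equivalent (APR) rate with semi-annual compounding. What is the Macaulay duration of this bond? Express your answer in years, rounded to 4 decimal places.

2.6894 years

Periodic yield y = 0.018. Discount each cash flow and weight by its period:
  t   CF        PV=CF/(1+0.018)^t    t·PV
  1       102.50       100.6876       100.6876
  2       102.50        98.9073       197.8146
  3       102.50        97.1584       291.4753
  4       102.50        95.4405       381.7620
  5       102.50        93.7530       468.7648
  6     2,102.50     1,889.0756    11,334.4535
  Σ                  2,375.0224    12,774.9579
Price P = Σ PV = 2,375.0224.
Macaulay duration = Σ(t·PV) / P = 12,774.9579 / 2,375.0224 = 5.37888 half-year periods.
In years: 5.37888 / 2 = 2.68944 years.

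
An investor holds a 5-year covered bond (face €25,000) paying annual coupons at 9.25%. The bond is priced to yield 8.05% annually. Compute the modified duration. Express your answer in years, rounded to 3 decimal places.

3.926 years

Periodic yield y = 0.0805. First find Macaulay duration:
  t   CF        PV=CF/(1+0.0805)^t    t·PV
  1     2,312.50     2,140.2129     2,140.2129
  2     2,312.50     1,980.7616     3,961.5231
  3     2,312.50     1,833.1898     5,499.5693
  4     2,312.50     1,696.6125     6,786.4499
  5    27,312.50    18,545.4595    92,727.2975
  Σ                 26,196.2362   111,115.0527
P = 26,196.2362; Macaulay duration = 111,115.0527 / 26,196.2362 = 4.24164 years.
Modified duration = D_Mac / (1 + y) = 4.24164 / 1.0805 = 3.92563 years.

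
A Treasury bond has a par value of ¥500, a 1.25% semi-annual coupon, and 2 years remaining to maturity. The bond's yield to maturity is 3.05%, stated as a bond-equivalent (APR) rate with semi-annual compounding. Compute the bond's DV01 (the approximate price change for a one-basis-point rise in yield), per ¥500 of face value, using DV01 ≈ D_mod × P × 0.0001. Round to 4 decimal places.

¥0.0942

Periodic yield y = 0.01525.
  t   CF        PV=CF/(1+0.01525)^t    t·PV
  1        3.125         3.0781         3.0781
  2        3.125         3.0318         6.0636
  3        3.125         2.9863         8.9589
  4      503.125       473.5697     1,894.2788
  Σ                    482.6659     1,912.3793
P = 482.6659; D_Mac = 3.96212 half-year periods = 1.98106 yrs; D_mod = 1.95130 yrs.
DV01 ≈ 1.95130 × 482.6659 × 0.0001 = 0.094183.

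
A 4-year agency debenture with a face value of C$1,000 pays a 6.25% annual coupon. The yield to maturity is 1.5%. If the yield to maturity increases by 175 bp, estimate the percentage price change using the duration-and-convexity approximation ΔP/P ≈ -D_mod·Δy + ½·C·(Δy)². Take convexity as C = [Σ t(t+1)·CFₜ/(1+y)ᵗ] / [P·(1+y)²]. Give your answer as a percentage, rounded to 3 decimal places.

With y = 0.015:
  t   CF        PV=CF/(1+0.015)^t    t·PV        t(t+1)·PV
  1        62.50        61.5764        61.5764         123.1527
  2        62.50        60.6664       121.3327         363.9982
  3        62.50        59.7698       179.3094         717.2377
  4     1,062.50     1,001.0707     4,004.2830      20,021.4149
  Σ                  1,183.0833     4,366.5015      21,225.8035
P = 1,183.0833; D_Mac = 3.69078 yrs; D_mod = 3.63624 yrs; C = 17.41473.
Duration effect: -3.63624 × (+0.0175) = -0.063634
Convexity effect: 0.5 × 17.41473 × (0.0175)² = +0.0026666
ΔP/P ≈ -0.063634 + 0.0026666 = -0.060968 = -6.0968%.

-6.097%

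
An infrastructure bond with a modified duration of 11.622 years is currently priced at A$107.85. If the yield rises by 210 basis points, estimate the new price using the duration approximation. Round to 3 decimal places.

Duration approximation: ΔP/P ≈ -D_mod · Δy = -11.622 × (+0.021) = -0.244062.
New price ≈ 107.85 × (1 - 0.244062) = 81.5279133.

A$81.528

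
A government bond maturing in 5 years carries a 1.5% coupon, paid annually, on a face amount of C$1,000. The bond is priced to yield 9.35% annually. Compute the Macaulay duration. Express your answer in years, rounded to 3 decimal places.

4.819 years

Periodic yield y = 0.0935. Discount each cash flow and weight by its year:
  t   CF        PV=CF/(1+0.0935)^t    t·PV
  1        15.00        13.7174        13.7174
  2        15.00        12.5445        25.0890
  3        15.00        11.4719        34.4157
  4        15.00        10.4910        41.9639
  5     1,015.00       649.1904     3,245.9521
  Σ                    697.4152     3,361.1382
Price P = Σ PV = 697.4152.
Macaulay duration = Σ(t·PV) / P = 3,361.1382 / 697.4152 = 4.81942 years.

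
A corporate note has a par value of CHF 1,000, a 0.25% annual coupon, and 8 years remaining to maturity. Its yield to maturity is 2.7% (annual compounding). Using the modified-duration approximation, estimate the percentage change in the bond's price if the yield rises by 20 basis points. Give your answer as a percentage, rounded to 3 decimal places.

-1.543%

Periodic yield y = 0.027. Modified duration first:
  t   CF        PV=CF/(1+0.027)^t    t·PV
  1         2.50         2.4343         2.4343
  2         2.50         2.3703         4.7406
  3         2.50         2.3080         6.9239
  4         2.50         2.2473         8.9891
  5         2.50         2.1882        10.9410
  6         2.50         2.1307        12.7841
  7         2.50         2.0747        14.5226
  8     1,002.50       810.0668     6,480.5344
  Σ                    825.8201     6,541.8699
P = 825.8201; D_Mac = 7.92166 yrs; D_mod = 7.92166/(1+0.027) = 7.71340 yrs.
ΔP/P ≈ -D_mod · Δy = -7.71340 × (+0.002) = -0.015427 = -1.5427%.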